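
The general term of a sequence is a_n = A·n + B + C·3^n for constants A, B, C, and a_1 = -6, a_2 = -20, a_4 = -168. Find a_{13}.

-3188670

At n = 1, 2, 4: A + B + 3C = -6; 2A + B + 9C = -20; 4A + B + 81C = -168.
Subtracting the first from the second: A + 6C = -14.
Subtracting the second from the third: 2A + 72C = -148.
Solving: C = -2, A = -2, then B = 2.
So a_n = -2·n + 2 + (-2)·3^n; at n=13 this is -3188670.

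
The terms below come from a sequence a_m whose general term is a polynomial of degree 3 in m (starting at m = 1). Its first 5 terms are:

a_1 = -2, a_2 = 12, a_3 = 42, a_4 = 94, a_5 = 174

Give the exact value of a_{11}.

1st diffs: 14, 30, 52, 80.
2nd diffs: 16, 22, 28.
3rd diffs: 6, 6 (constant).
Newton forward-difference form: a_m = -2 + 14·C(m-1,1) + 16·C(m-1,2) + 6·C(m-1,3).
At m = 11: m-1 = 10, so a_{11} = -2 + 140 + 720 + 720 = 1578.

1578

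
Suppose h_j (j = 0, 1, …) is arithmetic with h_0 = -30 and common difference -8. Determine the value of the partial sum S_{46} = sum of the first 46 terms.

-9660

h_j = -30 + (j - 0)·(-8).
h_{45} = -390; S = 46·(-30 + (-390))/2 = -9660.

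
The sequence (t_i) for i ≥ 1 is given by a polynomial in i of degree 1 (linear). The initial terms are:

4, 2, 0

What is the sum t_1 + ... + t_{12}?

1st diffs: -2, -2 (constant).
So t_i = -2i + 6.
Continuing: …, -2, -4, -6, -8, …, t_{12} = -18.
Summing i = 1..12 (12 terms) gives -84.

-84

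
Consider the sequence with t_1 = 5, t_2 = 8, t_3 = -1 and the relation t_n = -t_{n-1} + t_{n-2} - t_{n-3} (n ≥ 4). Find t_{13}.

-1369

Compute successive terms:
t_4 = 4; t_5 = -13; t_6 = 18; t_7 = -35; t_8 = 66; t_9 = -119; t_{10} = 220; t_{11} = -405; t_{12} = 744; t_{13} = -1369.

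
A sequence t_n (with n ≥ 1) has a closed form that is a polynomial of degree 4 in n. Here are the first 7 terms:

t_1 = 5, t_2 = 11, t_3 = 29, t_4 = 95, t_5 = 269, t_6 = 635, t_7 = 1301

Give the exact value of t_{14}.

28475

1st diffs: 6, 18, 66, 174, 366, 666.
2nd diffs: 12, 48, 108, 192, 300.
3rd diffs: 36, 60, 84, 108.
4th diffs: 24, 24, 24 (constant).
So t_n = n^4 - 4n^3 + 5n^2 + 4n - 1.
Evaluating at n = 14 gives t_{14} = 28475.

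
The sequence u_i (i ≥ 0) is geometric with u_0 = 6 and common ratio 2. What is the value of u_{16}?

u_i = 6·2^(i-0).
u_{16} = 6·2^16 = 393216.

393216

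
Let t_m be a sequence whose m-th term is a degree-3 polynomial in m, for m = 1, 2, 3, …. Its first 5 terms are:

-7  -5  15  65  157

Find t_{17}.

8905

1st diffs: 2, 20, 50, 92.
2nd diffs: 18, 30, 42.
3rd diffs: 12, 12 (constant).
So t_m = 2m^3 - 3m^2 - 3m - 3.
Evaluating at m = 17 gives t_{17} = 8905.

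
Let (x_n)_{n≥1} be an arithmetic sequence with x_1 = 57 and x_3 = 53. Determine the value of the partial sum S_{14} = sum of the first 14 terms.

616

Common difference d = (53 - 57) / (3 - 1) = -2.
x_n = 57 + (n - 1)·(-2).
x_{14} = 31; S = 14·(57 + 31)/2 = 616.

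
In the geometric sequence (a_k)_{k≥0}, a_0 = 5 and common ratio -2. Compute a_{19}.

-2621440

a_k = 5·(-2)^(k-0).
a_{19} = 5·(-2)^19 = -2621440.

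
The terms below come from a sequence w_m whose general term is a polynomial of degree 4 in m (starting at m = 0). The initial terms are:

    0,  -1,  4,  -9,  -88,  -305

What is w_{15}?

1st diffs: -1, 5, -13, -79, -217.
2nd diffs: 6, -18, -66, -138.
3rd diffs: -24, -48, -72.
4th diffs: -24, -24 (constant).
Newton forward-difference form: w_m = (-1)·C(m,1) + 6·C(m,2) + (-24)·C(m,3) + (-24)·C(m,4).
At m = 15: m = 15, so w_{15} = -15 + 630 - 10920 - 32760 = -43065.

-43065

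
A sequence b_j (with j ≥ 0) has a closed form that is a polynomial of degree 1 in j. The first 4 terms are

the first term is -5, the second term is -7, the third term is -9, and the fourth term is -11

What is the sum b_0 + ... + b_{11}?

1st diffs: -2, -2, -2 (constant).
So b_j = -2j - 5.
Continuing: …, -13, -15, -17, -19, …, b_{11} = -27.
Summing j = 0..11 (12 terms) gives -192.

-192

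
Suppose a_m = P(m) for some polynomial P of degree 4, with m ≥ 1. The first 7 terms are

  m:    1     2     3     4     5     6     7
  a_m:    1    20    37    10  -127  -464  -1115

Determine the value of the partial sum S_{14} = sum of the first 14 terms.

-89075

1st diffs: 19, 17, -27, -137, -337, -651.
2nd diffs: -2, -44, -110, -200, -314.
3rd diffs: -42, -66, -90, -114.
4th diffs: -24, -24, -24 (constant).
Newton forward-difference form: a_m = 1 + 19·C(m-1,1) + (-2)·C(m-1,2) + (-42)·C(m-1,3) + (-24)·C(m-1,4).
Continuing: …, -2218, -3935, -6452, -9979, …, a_{14} = -29080.
Summing m = 1..14 (14 terms) gives -89075.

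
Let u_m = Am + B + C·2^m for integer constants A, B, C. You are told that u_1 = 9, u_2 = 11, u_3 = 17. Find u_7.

Write the equations: A + B + 2C = 9; 2A + B + 4C = 11; 3A + B + 8C = 17.
Subtracting the first from the second: A + 2C = 2.
Subtracting the second from the third: A + 4C = 6.
Solving: C = 2, A = -2, then B = 7.
So u_m = -2·m + 7 + 2·2^m; at m=7 this is 249.

249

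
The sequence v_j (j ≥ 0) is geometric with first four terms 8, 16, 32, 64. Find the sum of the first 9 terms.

Common ratio r = 2.
v_j = 8·2^(j-0).
S = 8·(2^9 - 1)/(2 - 1) = 8·(512 - 1)/(1) = 4088.

4088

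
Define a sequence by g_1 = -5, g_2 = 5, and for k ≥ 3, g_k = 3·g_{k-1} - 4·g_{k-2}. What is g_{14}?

43205

g_3 = 35; g_4 = 85; g_5 = 115; …; g_{11} = 4835; g_{12} = 20245; g_{13} = 41395; g_{14} = 43205.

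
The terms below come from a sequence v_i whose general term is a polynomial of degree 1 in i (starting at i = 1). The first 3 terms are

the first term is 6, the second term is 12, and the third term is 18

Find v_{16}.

1st diffs: 6, 6 (constant).
So v_i = 6i.
Evaluating at i = 16 gives v_{16} = 96.

96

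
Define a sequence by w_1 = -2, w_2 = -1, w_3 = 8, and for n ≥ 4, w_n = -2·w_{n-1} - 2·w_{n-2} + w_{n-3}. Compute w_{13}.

Step forward from the initial values:
w_4 = -16  w_5 = 15  w_6 = 10  w_7 = -66  w_8 = 127  w_9 = -112  w_{10} = -96  w_{11} = 543  w_{12} = -1006  w_{13} = 830.

830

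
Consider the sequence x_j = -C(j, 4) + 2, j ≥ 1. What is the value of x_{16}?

-1818

C(16, 4) = 1820, so x_{16} = -1818.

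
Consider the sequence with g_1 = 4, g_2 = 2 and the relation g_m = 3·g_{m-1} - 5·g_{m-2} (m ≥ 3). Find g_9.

Iterate the recurrence:
g_3 = -14; g_4 = -52; g_5 = -86; g_6 = 2; g_7 = 436; g_8 = 1298; g_9 = 1714.

1714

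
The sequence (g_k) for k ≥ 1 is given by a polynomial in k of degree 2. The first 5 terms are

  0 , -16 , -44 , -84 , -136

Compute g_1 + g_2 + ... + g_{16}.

-8640

1st diffs: -16, -28, -40, -52.
2nd diffs: -12, -12, -12 (constant).
So g_k = -6k^2 + 2k + 4.
Continuing: …, -200, -276, -364, -464, …, g_{16} = -1500.
Summing k = 1..16 (16 terms) gives -8640.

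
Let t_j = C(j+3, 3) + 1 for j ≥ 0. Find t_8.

C(11, 3) = 165, so t_8 = 166.

166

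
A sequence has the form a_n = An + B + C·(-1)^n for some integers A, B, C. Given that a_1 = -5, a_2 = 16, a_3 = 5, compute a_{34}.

176

The three given values yield: A + B - C = -5; 2A + B + C = 16; 3A + B - C = 5.
Subtracting the first from the second: A + 2C = 21.
Subtracting the second from the third: A - 2C = -11.
Solving: C = 8, A = 5, then B = -2.
Therefore a_{34} = 170 + (-2) + 8·1 = 176.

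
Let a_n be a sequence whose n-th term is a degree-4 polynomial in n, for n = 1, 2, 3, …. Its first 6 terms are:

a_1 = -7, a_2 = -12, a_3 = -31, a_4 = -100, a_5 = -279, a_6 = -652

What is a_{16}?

1st diffs: -5, -19, -69, -179, -373.
2nd diffs: -14, -50, -110, -194.
3rd diffs: -36, -60, -84.
4th diffs: -24, -24 (constant).
So a_n = -n^4 + 4n^3 - 6n^2 - 4.
Evaluating at n = 16 gives a_{16} = -50692.

-50692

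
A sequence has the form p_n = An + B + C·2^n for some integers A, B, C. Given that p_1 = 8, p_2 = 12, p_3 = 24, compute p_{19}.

At n = 1, 2, 3: A + B + 2C = 8; 2A + B + 4C = 12; 3A + B + 8C = 24.
Subtracting the first from the second: A + 2C = 4.
Subtracting the second from the third: A + 4C = 12.
Solving: C = 4, A = -4, then B = 4.
So p_n = -4·n + 4 + 4·2^n; at n=19 this is 2097080.

2097080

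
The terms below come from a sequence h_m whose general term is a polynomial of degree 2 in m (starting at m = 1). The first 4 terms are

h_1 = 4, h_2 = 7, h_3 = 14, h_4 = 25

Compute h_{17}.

532

1st diffs: 3, 7, 11.
2nd diffs: 4, 4 (constant).
Newton forward-difference form: h_m = 4 + 3·C(m-1,1) + 4·C(m-1,2).
At m = 17: m-1 = 16, so h_{17} = 4 + 48 + 480 = 532.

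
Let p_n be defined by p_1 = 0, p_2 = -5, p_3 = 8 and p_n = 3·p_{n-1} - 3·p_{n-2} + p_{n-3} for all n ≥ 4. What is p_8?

Step forward from the initial values:
p_4 = 39  p_5 = 88  p_6 = 155  p_7 = 240  p_8 = 343.

343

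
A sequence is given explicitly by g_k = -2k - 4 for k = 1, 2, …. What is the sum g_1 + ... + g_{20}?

Over k = 1..20: Σk = 210.
Total = (-2)·210 + (-4)·20 = -500.

-500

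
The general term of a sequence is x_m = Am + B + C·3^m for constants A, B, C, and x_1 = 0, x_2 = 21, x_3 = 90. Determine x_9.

Write the equations: A + B + 3C = 0; 2A + B + 9C = 21; 3A + B + 27C = 90.
Subtracting the first from the second: A + 6C = 21.
Subtracting the second from the third: A + 18C = 69.
Solving: C = 4, A = -3, then B = -9.
Therefore x_9 = -27 + (-9) + 4·19683 = 78696.

78696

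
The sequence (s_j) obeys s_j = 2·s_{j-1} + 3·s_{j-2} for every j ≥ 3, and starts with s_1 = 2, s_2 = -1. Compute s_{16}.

Compute successive terms:
s_3 = 4; s_4 = 5; s_5 = 22; …; s_{13} = 132862; s_{14} = 398579; s_{15} = 1195744; s_{16} = 3587225.
(Characteristic roots are 3 and -1.)

3587225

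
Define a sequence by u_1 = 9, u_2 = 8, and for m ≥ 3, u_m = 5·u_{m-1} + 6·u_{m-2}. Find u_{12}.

881078558

Iterate the recurrence:
u_3 = 94  u_4 = 518  u_5 = 3154  u_6 = 18878  u_7 = 113314  u_8 = 679838  u_9 = 4079074  u_{10} = 24474398  u_{11} = 146846434  u_{12} = 881078558.
(Characteristic roots are 6 and -1.)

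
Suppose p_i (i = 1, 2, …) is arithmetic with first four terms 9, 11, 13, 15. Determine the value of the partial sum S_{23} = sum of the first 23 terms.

Common difference d = 2.
p_i = 9 + (i - 1)·2.
p_{23} = 53; S = 23·(9 + 53)/2 = 713.

713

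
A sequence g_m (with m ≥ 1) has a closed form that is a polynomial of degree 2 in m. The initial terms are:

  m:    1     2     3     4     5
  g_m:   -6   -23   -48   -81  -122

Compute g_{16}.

-1101

1st diffs: -17, -25, -33, -41.
2nd diffs: -8, -8, -8 (constant).
So g_m = -4m^2 - 5m + 3.
Evaluating at m = 16 gives g_{16} = -1101.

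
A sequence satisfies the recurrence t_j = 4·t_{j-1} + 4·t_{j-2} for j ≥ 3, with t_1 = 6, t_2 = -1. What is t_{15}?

2627584000

t_3 = 20  t_4 = 76  t_5 = 384  …  t_{12} = 23342080  t_{13} = 112705536  t_{14} = 544190464  t_{15} = 2627584000.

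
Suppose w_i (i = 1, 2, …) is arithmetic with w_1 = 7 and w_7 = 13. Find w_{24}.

30

Common difference d = (13 - 7) / (7 - 1) = 1.
w_i = 7 + (i - 1)·1.
w_{24} = 7 + 23·1 = 30.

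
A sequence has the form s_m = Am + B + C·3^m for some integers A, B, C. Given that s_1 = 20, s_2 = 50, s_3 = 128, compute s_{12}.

At m = 1, 2, 3: A + B + 3C = 20; 2A + B + 9C = 50; 3A + B + 27C = 128.
Subtracting the first from the second: A + 6C = 30.
Subtracting the second from the third: A + 18C = 78.
Solving: C = 4, A = 6, then B = 2.
Hence s_{12} = 6·12 + 2 + 4·531441 = 2125838.

2125838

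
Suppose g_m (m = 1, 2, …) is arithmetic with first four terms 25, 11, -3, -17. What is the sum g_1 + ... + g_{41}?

-10455

Common difference d = -14.
g_m = 25 + (m - 1)·(-14).
g_{41} = -535; S = 41·(25 + (-535))/2 = -10455.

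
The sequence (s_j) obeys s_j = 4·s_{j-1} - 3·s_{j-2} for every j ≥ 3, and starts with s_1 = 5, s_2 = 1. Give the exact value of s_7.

-1451

Step forward from the initial values:
s_3 = -11  s_4 = -47  s_5 = -155  s_6 = -479  s_7 = -1451.
(Characteristic roots are 3 and 1.)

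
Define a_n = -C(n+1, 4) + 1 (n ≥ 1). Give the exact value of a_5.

-14

C(6, 4) = 15, so a_5 = -14.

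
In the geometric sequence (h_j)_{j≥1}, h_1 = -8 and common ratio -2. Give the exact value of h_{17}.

-524288

h_j = (-8)·(-2)^(j-1).
h_{17} = (-8)·(-2)^16 = -524288.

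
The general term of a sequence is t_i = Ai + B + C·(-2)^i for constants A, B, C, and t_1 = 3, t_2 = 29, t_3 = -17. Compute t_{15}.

Write the equations: A + B - 2C = 3; 2A + B + 4C = 29; 3A + B - 8C = -17.
Subtracting the first from the second: A + 6C = 26.
Subtracting the second from the third: A - 12C = -46.
Solving: C = 4, A = 2, then B = 9.
So t_i = 2·i + 9 + 4·(-2)^i; at i=15 this is -131033.

-131033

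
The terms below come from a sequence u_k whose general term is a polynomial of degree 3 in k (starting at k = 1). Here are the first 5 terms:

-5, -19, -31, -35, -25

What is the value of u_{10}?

445

1st diffs: -14, -12, -4, 10.
2nd diffs: 2, 8, 14.
3rd diffs: 6, 6 (constant).
Newton forward-difference form: u_k = -5 + (-14)·C(k-1,1) + 2·C(k-1,2) + 6·C(k-1,3).
At k = 10: k-1 = 9, so u_{10} = -5 - 126 + 72 + 504 = 445.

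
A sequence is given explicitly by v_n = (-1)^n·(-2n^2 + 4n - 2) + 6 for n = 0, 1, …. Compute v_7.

(-1)^7 = -1; -2n^2 + 4n - 2 at n=7 is -72; so v_7 = 78.

78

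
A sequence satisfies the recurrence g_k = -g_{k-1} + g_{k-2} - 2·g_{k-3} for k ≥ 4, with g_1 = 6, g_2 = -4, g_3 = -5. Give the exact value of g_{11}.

734

Applying the relation repeatedly:
g_4 = -11; g_5 = 14; g_6 = -15; g_7 = 51; g_8 = -94; g_9 = 175; g_{10} = -371; g_{11} = 734.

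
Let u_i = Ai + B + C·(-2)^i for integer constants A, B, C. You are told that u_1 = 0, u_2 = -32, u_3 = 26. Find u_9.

The three given values yield: A + B - 2C = 0; 2A + B + 4C = -32; 3A + B - 8C = 26.
Subtracting the first from the second: A + 6C = -32.
Subtracting the second from the third: A - 12C = 58.
Solving: C = -5, A = -2, then B = -8.
So u_i = -2·i + (-8) + (-5)·(-2)^i; at i=9 this is 2534.

2534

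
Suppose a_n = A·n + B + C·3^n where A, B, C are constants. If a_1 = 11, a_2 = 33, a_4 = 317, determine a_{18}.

1549681921

Plug in n = 1, 2, 4: A + B + 3C = 11; 2A + B + 9C = 33; 4A + B + 81C = 317.
Subtracting the first from the second: A + 6C = 22.
Subtracting the second from the third: 2A + 72C = 284.
Solving: C = 4, A = -2, then B = 1.
Hence a_{18} = -2·18 + 1 + 4·387420489 = 1549681921.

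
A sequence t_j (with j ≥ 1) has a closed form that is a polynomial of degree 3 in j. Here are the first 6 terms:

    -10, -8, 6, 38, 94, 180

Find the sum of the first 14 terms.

10416

1st diffs: 2, 14, 32, 56, 86.
2nd diffs: 12, 18, 24, 30.
3rd diffs: 6, 6, 6 (constant).
Newton forward-difference form: t_j = -10 + 2·C(j-1,1) + 12·C(j-1,2) + 6·C(j-1,3).
Continuing: …, 302, 466, 678, 944, …, t_{14} = 2668.
Summing j = 1..14 (14 terms) gives 10416.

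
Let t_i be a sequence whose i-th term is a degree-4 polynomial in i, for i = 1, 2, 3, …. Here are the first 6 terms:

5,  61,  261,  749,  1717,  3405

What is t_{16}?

147005

1st diffs: 56, 200, 488, 968, 1688.
2nd diffs: 144, 288, 480, 720.
3rd diffs: 144, 192, 240.
4th diffs: 48, 48 (constant).
Newton forward-difference form: t_i = 5 + 56·C(i-1,1) + 144·C(i-1,2) + 144·C(i-1,3) + 48·C(i-1,4).
At i = 16: i-1 = 15, so t_{16} = 5 + 840 + 15120 + 65520 + 65520 = 147005.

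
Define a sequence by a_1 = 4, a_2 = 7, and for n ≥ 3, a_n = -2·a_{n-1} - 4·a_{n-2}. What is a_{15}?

Compute successive terms:
a_3 = -30  a_4 = 32  a_5 = 56  …  a_{12} = -15360  a_{13} = 16384  a_{14} = 28672  a_{15} = -122880.

-122880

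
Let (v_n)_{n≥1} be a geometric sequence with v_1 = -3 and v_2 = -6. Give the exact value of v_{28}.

-402653184

Common ratio r = 2.
v_n = (-3)·2^(n-1).
v_{28} = (-3)·2^27 = -402653184.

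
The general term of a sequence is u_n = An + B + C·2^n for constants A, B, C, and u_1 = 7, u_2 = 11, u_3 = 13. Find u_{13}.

Plug in n = 1, 2, 3: A + B + 2C = 7; 2A + B + 4C = 11; 3A + B + 8C = 13.
Subtracting the first from the second: A + 2C = 4.
Subtracting the second from the third: A + 4C = 2.
Solving: C = -1, A = 6, then B = 3.
Therefore u_{13} = 78 + 3 + (-1)·8192 = -8111.

-8111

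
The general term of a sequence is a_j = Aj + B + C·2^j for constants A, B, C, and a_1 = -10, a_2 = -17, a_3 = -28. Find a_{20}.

-2097215

The three given values yield: A + B + 2C = -10; 2A + B + 4C = -17; 3A + B + 8C = -28.
Subtracting the first from the second: A + 2C = -7.
Subtracting the second from the third: A + 4C = -11.
Solving: C = -2, A = -3, then B = -3.
Hence a_{20} = -3·20 + (-3) + (-2)·1048576 = -2097215.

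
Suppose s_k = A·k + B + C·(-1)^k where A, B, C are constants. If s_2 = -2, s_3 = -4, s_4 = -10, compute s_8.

-26

The three given values yield: 2A + B + C = -2; 3A + B - C = -4; 4A + B + C = -10.
Subtracting the first from the second: A - 2C = -2.
Subtracting the second from the third: A + 2C = -6.
Solving: C = -1, A = -4, then B = 7.
Hence s_8 = -4·8 + 7 + (-1)·1 = -26.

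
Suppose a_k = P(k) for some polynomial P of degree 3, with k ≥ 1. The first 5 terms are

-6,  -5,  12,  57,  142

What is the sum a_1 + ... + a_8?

1st diffs: 1, 17, 45, 85.
2nd diffs: 16, 28, 40.
3rd diffs: 12, 12 (constant).
Newton forward-difference form: a_k = -6 + 1·C(k-1,1) + 16·C(k-1,2) + 12·C(k-1,3).
Continuing: 279, 480, 757.
Summing k = 1..8 (8 terms) gives 1716.

1716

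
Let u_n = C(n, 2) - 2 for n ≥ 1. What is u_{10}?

43

C(10, 2) = 45, so u_{10} = 43.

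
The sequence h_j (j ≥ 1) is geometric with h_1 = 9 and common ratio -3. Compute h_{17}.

h_j = 9·(-3)^(j-1).
h_{17} = 9·(-3)^16 = 387420489.

387420489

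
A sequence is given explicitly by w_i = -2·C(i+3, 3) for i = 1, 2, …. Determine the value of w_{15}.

-1632

C(18, 3) = 816, so w_{15} = -1632.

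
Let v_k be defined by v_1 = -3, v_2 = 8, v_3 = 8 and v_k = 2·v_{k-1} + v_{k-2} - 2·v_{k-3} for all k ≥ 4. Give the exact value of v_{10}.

Applying the relation repeatedly:
v_4 = 30; v_5 = 52; v_6 = 118; v_7 = 228; v_8 = 470; v_9 = 932; v_{10} = 1878.

1878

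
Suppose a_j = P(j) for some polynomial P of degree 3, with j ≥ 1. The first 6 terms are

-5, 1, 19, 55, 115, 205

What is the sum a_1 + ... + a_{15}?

1st diffs: 6, 18, 36, 60, 90.
2nd diffs: 12, 18, 24, 30.
3rd diffs: 6, 6, 6 (constant).
Newton forward-difference form: a_j = -5 + 6·C(j-1,1) + 12·C(j-1,2) + 6·C(j-1,3).
Continuing: …, 331, 499, 715, 985, …, a_{15} = 3355.
Summing j = 1..15 (15 terms) gives 14205.

14205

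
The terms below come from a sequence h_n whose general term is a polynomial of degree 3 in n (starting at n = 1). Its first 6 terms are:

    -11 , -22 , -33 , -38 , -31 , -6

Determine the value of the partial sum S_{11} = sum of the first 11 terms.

1254

1st diffs: -11, -11, -5, 7, 25.
2nd diffs: 0, 6, 12, 18.
3rd diffs: 6, 6, 6 (constant).
Newton forward-difference form: h_n = -11 + (-11)·C(n-1,1) + 6·C(n-1,3).
Continuing: …, 43, 122, 237, 394, …, h_{11} = 599.
Summing n = 1..11 (11 terms) gives 1254.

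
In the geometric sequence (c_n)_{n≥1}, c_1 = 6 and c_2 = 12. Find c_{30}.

3221225472

Common ratio r = 2.
c_n = 6·2^(n-1).
c_{30} = 6·2^29 = 3221225472.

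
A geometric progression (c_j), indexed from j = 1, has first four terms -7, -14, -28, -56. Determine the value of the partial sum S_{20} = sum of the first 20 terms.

Common ratio r = 2.
c_j = (-7)·2^(j-1).
S = (-7)·(2^20 - 1)/(2 - 1) = (-7)·(1048576 - 1)/(1) = -7340025.

-7340025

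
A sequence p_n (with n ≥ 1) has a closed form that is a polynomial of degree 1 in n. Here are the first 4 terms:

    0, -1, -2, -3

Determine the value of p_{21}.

-20

1st diffs: -1, -1, -1 (constant).
So p_n = -n + 1.
Evaluating at n = 21 gives p_{21} = -20.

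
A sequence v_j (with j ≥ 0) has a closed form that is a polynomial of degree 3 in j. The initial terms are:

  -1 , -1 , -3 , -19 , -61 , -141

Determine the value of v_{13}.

-3589

1st diffs: 0, -2, -16, -42, -80.
2nd diffs: -2, -14, -26, -38.
3rd diffs: -12, -12, -12 (constant).
Newton forward-difference form: v_j = -1 + (-2)·C(j,2) + (-12)·C(j,3).
At j = 13: j = 13, so v_{13} = -1 - 156 - 3432 = -3589.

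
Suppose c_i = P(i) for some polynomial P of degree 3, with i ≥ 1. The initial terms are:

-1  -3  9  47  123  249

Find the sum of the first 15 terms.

22525

1st diffs: -2, 12, 38, 76, 126.
2nd diffs: 14, 26, 38, 50.
3rd diffs: 12, 12, 12 (constant).
Newton forward-difference form: c_i = -1 + (-2)·C(i-1,1) + 14·C(i-1,2) + 12·C(i-1,3).
Continuing: …, 437, 699, 1047, 1493, …, c_{15} = 5613.
Summing i = 1..15 (15 terms) gives 22525.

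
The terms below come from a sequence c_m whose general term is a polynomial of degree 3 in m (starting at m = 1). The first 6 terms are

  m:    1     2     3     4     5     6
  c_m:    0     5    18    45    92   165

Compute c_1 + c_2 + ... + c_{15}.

1st diffs: 5, 13, 27, 47, 73.
2nd diffs: 8, 14, 20, 26.
3rd diffs: 6, 6, 6 (constant).
So c_m = m^3 - 2m^2 + 4m - 3.
Continuing: …, 270, 413, 600, 837, …, c_{15} = 2982.
Summing m = 1..15 (15 terms) gives 12355.

12355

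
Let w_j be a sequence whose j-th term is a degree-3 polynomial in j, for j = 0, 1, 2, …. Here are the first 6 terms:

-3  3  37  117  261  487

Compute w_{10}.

3477

1st diffs: 6, 34, 80, 144, 226.
2nd diffs: 28, 46, 64, 82.
3rd diffs: 18, 18, 18 (constant).
Newton forward-difference form: w_j = -3 + 6·C(j,1) + 28·C(j,2) + 18·C(j,3).
At j = 10: j = 10, so w_{10} = -3 + 60 + 1260 + 2160 = 3477.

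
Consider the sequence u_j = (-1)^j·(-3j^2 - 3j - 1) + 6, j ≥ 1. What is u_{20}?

(-1)^20 = 1; -3j^2 - 3j - 1 at j=20 is -1261; so u_{20} = -1255.

-1255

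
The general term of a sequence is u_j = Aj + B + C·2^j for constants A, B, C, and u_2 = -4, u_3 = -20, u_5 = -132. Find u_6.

-288

At j = 2, 3, 5: 2A + B + 4C = -4; 3A + B + 8C = -20; 5A + B + 32C = -132.
Subtracting the first from the second: A + 4C = -16.
Subtracting the second from the third: 2A + 24C = -112.
Solving: C = -5, A = 4, then B = 8.
Therefore u_6 = 24 + 8 + (-5)·64 = -288.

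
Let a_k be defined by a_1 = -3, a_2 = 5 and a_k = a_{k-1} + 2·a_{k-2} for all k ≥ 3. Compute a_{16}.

Step forward from the initial values:
a_3 = -1, a_4 = 9, a_5 = 7, …, a_{13} = 2727, a_{14} = 5465, a_{15} = 10919, a_{16} = 21849.
(Characteristic roots are 2 and -1.)

21849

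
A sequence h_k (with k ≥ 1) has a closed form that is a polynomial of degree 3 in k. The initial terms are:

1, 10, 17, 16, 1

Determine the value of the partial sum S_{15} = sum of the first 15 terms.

1st diffs: 9, 7, -1, -15.
2nd diffs: -2, -8, -14.
3rd diffs: -6, -6 (constant).
So h_k = -k^3 + 5k^2 + k - 4.
Continuing: …, -34, -95, -188, -319, …, h_{15} = -2239.
Summing k = 1..15 (15 terms) gives -8140.

-8140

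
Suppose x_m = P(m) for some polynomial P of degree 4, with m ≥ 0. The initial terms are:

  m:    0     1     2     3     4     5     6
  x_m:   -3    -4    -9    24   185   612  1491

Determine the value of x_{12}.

1st diffs: -1, -5, 33, 161, 427, 879.
2nd diffs: -4, 38, 128, 266, 452.
3rd diffs: 42, 90, 138, 186.
4th diffs: 48, 48, 48 (constant).
So x_m = 2m^4 - 5m^3 - m^2 + 3m - 3.
Evaluating at m = 12 gives x_{12} = 32721.

32721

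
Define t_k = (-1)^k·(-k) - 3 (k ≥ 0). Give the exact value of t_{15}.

12

(-1)^15 = -1; -k at k=15 is -15; so t_{15} = 12.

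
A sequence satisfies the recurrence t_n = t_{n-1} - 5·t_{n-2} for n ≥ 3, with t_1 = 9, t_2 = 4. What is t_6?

t_3 = -41, t_4 = -61, t_5 = 144, t_6 = 449.

449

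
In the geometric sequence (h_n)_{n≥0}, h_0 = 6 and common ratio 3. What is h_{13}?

9565938

h_n = 6·3^(n-0).
h_{13} = 6·3^13 = 9565938.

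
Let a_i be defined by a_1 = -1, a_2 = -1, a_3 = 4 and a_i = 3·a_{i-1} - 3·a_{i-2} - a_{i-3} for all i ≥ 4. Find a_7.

50

Iterate the recurrence:
a_4 = 16;  a_5 = 37;  a_6 = 59;  a_7 = 50.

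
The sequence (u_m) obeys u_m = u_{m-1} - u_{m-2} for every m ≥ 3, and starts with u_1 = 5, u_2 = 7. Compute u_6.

-2

Step forward from the initial values:
u_3 = 2  u_4 = -5  u_5 = -7  u_6 = -2.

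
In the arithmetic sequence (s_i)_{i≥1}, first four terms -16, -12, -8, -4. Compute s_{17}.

Common difference d = 4.
s_i = -16 + (i - 1)·4.
s_{17} = -16 + 16·4 = 48.

48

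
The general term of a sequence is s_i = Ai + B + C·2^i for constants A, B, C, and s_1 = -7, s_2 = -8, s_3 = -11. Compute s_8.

-254

At i = 1, 2, 3: A + B + 2C = -7; 2A + B + 4C = -8; 3A + B + 8C = -11.
Subtracting the first from the second: A + 2C = -1.
Subtracting the second from the third: A + 4C = -3.
Solving: C = -1, A = 1, then B = -6.
Therefore s_8 = 8 + (-6) + (-1)·256 = -254.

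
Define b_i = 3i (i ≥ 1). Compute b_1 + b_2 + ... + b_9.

Over i = 1..9: Σi = 45.
Total = (3)·45 = 135.

135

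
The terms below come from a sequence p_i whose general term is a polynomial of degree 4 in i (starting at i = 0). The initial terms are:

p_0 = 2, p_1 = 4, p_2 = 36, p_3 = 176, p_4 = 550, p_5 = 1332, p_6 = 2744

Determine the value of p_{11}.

1st diffs: 2, 32, 140, 374, 782, 1412.
2nd diffs: 30, 108, 234, 408, 630.
3rd diffs: 78, 126, 174, 222.
4th diffs: 48, 48, 48 (constant).
Newton forward-difference form: p_i = 2 + 2·C(i,1) + 30·C(i,2) + 78·C(i,3) + 48·C(i,4).
At i = 11: i = 11, so p_{11} = 2 + 22 + 1650 + 12870 + 15840 = 30384.

30384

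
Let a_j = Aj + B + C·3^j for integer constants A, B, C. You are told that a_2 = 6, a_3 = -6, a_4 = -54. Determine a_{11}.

The three given values yield: 2A + B + 9C = 6; 3A + B + 27C = -6; 4A + B + 81C = -54.
Subtracting the first from the second: A + 18C = -12.
Subtracting the second from the third: A + 54C = -48.
Solving: C = -1, A = 6, then B = 3.
So a_j = 6·j + 3 + (-1)·3^j; at j=11 this is -177078.

-177078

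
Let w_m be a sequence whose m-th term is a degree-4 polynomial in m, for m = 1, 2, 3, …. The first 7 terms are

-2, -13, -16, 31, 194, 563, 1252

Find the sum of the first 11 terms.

1st diffs: -11, -3, 47, 163, 369, 689.
2nd diffs: 8, 50, 116, 206, 320.
3rd diffs: 42, 66, 90, 114.
4th diffs: 24, 24, 24 (constant).
So w_m = m^4 - 3m^3 - 3m^2 + 4m - 1.
Continuing: 2399, 4166, 6739, 10328.
Summing m = 1..11 (11 terms) gives 25641.

25641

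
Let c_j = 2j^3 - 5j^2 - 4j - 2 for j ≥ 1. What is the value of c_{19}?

c_{19} = 2·19^3 - 5·19^2 - 4·19 - 2 = 11835.

11835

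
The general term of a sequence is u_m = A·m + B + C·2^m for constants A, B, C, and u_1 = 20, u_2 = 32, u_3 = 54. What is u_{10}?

Write the equations: A + B + 2C = 20; 2A + B + 4C = 32; 3A + B + 8C = 54.
Subtracting the first from the second: A + 2C = 12.
Subtracting the second from the third: A + 4C = 22.
Solving: C = 5, A = 2, then B = 8.
So u_m = 2·m + 8 + 5·2^m; at m=10 this is 5148.

5148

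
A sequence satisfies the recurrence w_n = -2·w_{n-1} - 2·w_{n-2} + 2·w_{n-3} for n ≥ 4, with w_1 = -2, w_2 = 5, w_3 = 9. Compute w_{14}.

-1168

Applying the relation repeatedly:
w_4 = -32, w_5 = 56, w_6 = -30, …, w_{11} = 1616, w_{12} = -4968, w_{13} = 7168, w_{14} = -1168.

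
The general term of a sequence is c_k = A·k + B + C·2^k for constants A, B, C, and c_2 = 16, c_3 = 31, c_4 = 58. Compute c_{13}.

Write the equations: 2A + B + 4C = 16; 3A + B + 8C = 31; 4A + B + 16C = 58.
Subtracting the first from the second: A + 4C = 15.
Subtracting the second from the third: A + 8C = 27.
Solving: C = 3, A = 3, then B = -2.
So c_k = 3·k + (-2) + 3·2^k; at k=13 this is 24613.

24613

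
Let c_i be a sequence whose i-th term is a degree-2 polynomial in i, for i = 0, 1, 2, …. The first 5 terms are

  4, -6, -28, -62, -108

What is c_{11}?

-766

1st diffs: -10, -22, -34, -46.
2nd diffs: -12, -12, -12 (constant).
Newton forward-difference form: c_i = 4 + (-10)·C(i,1) + (-12)·C(i,2).
At i = 11: i = 11, so c_{11} = 4 - 110 - 660 = -766.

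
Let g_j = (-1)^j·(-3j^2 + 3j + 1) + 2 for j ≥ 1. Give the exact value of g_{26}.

-1947

(-1)^26 = 1; -3j^2 + 3j + 1 at j=26 is -1949; so g_{26} = -1947.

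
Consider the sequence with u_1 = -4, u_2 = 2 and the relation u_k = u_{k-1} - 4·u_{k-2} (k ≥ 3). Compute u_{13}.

15362

Iterate the recurrence:
u_3 = 18  u_4 = 10  u_5 = -62  …  u_{10} = -2246  u_{11} = -2126  u_{12} = 6858  u_{13} = 15362.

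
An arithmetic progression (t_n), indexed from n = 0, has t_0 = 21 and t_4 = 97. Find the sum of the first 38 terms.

Common difference d = (97 - 21) / (4 - 0) = 19.
t_n = 21 + (n - 0)·19.
t_{37} = 724; S = 38·(21 + 724)/2 = 14155.

14155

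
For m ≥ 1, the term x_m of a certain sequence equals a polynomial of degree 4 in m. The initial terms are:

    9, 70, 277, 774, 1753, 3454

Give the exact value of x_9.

1st diffs: 61, 207, 497, 979, 1701.
2nd diffs: 146, 290, 482, 722.
3rd diffs: 144, 192, 240.
4th diffs: 48, 48 (constant).
Newton forward-difference form: x_m = 9 + 61·C(m-1,1) + 146·C(m-1,2) + 144·C(m-1,3) + 48·C(m-1,4).
At m = 9: m-1 = 8, so x_9 = 9 + 488 + 4088 + 8064 + 3360 = 16009.

16009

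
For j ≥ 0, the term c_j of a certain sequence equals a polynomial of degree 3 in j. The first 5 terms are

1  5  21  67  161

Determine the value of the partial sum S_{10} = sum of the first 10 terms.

1st diffs: 4, 16, 46, 94.
2nd diffs: 12, 30, 48.
3rd diffs: 18, 18 (constant).
So c_j = 3j^3 - 3j^2 + 4j + 1.
Continuing: …, 321, 565, 911, 1377, …, c_9 = 1981.
Summing j = 0..9 (10 terms) gives 5410.

5410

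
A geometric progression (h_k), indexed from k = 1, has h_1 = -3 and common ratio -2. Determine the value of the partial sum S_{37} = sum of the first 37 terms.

-137438953473

h_k = (-3)·(-2)^(k-1).
S = (-3)·((-2)^37 - 1)/(-2 - 1) = (-3)·(-137438953472 - 1)/(-3) = -137438953473.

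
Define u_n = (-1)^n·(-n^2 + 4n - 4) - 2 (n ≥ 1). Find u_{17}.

223

(-1)^17 = -1; -n^2 + 4n - 4 at n=17 is -225; so u_{17} = 223.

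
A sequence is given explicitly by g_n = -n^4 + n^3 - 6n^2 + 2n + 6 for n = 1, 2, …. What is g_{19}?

-125584

g_{19} = -1·19^4 + 1·19^3 - 6·19^2 + 2·19 + 6 = -125584.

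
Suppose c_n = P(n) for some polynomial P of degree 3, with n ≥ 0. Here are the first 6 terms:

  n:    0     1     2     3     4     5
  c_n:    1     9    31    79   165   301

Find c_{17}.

10201

1st diffs: 8, 22, 48, 86, 136.
2nd diffs: 14, 26, 38, 50.
3rd diffs: 12, 12, 12 (constant).
So c_n = 2n^3 + n^2 + 5n + 1.
Evaluating at n = 17 gives c_{17} = 10201.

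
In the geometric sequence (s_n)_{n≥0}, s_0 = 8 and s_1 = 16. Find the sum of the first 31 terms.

17179869176

Common ratio r = 2.
s_n = 8·2^(n-0).
S = 8·(2^31 - 1)/(2 - 1) = 8·(2147483648 - 1)/(1) = 17179869176.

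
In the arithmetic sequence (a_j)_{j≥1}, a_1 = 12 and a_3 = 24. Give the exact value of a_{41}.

252

Common difference d = (24 - 12) / (3 - 1) = 6.
a_j = 12 + (j - 1)·6.
a_{41} = 12 + 40·6 = 252.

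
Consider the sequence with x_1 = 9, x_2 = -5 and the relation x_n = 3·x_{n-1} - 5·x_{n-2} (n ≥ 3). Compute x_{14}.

344155

Compute successive terms:
x_3 = -60; x_4 = -155; x_5 = -165; …; x_{11} = -44085; x_{12} = -79280; x_{13} = -17415; x_{14} = 344155.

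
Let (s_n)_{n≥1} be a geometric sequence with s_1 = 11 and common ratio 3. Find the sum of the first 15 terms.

78918983

s_n = 11·3^(n-1).
S = 11·(3^15 - 1)/(3 - 1) = 11·(14348907 - 1)/(2) = 78918983.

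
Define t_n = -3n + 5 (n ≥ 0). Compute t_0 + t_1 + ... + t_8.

Over n = 0..8: Σn = 36.
Total = (-3)·36 + (5)·9 = -63.

-63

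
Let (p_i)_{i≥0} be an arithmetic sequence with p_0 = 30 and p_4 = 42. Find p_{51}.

Common difference d = (42 - 30) / (4 - 0) = 3.
p_i = 30 + (i - 0)·3.
p_{51} = 30 + 51·3 = 183.

183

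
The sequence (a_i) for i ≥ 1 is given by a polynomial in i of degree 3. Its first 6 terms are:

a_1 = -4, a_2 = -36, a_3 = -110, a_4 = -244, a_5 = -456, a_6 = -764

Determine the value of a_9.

-2444

1st diffs: -32, -74, -134, -212, -308.
2nd diffs: -42, -60, -78, -96.
3rd diffs: -18, -18, -18 (constant).
Newton forward-difference form: a_i = -4 + (-32)·C(i-1,1) + (-42)·C(i-1,2) + (-18)·C(i-1,3).
At i = 9: i-1 = 8, so a_9 = -4 - 256 - 1176 - 1008 = -2444.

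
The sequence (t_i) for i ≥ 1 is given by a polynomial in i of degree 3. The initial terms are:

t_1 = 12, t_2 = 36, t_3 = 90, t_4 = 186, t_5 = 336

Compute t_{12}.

1st diffs: 24, 54, 96, 150.
2nd diffs: 30, 42, 54.
3rd diffs: 12, 12 (constant).
Newton forward-difference form: t_i = 12 + 24·C(i-1,1) + 30·C(i-1,2) + 12·C(i-1,3).
At i = 12: i-1 = 11, so t_{12} = 12 + 264 + 1650 + 1980 = 3906.

3906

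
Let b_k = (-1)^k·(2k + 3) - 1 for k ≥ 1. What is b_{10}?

(-1)^10 = 1; 2k + 3 at k=10 is 23; so b_{10} = 22.

22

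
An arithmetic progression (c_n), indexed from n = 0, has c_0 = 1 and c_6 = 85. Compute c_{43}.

Common difference d = (85 - 1) / (6 - 0) = 14.
c_n = 1 + (n - 0)·14.
c_{43} = 1 + 43·14 = 603.

603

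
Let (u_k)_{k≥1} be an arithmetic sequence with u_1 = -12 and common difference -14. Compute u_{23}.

-320

u_k = -12 + (k - 1)·(-14).
u_{23} = -12 + 22·(-14) = -320.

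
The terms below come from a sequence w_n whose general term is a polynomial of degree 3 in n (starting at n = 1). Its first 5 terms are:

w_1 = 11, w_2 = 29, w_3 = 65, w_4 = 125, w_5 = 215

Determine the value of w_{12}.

1st diffs: 18, 36, 60, 90.
2nd diffs: 18, 24, 30.
3rd diffs: 6, 6 (constant).
So w_n = n^3 + 3n^2 + 2n + 5.
Evaluating at n = 12 gives w_{12} = 2189.

2189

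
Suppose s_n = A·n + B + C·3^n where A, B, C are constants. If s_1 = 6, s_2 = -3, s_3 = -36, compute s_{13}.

At n = 1, 2, 3: A + B + 3C = 6; 2A + B + 9C = -3; 3A + B + 27C = -36.
Subtracting the first from the second: A + 6C = -9.
Subtracting the second from the third: A + 18C = -33.
Solving: C = -2, A = 3, then B = 9.
Therefore s_{13} = 39 + 9 + (-2)·1594323 = -3188598.

-3188598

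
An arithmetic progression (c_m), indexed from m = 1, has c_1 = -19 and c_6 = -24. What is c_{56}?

-74

Common difference d = (-24 - (-19)) / (6 - 1) = -1.
c_m = -19 + (m - 1)·(-1).
c_{56} = -19 + 55·(-1) = -74.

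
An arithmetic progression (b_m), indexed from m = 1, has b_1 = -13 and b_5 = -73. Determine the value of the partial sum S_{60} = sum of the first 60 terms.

-27330

Common difference d = (-73 - (-13)) / (5 - 1) = -15.
b_m = -13 + (m - 1)·(-15).
b_{60} = -898; S = 60·(-13 + (-898))/2 = -27330.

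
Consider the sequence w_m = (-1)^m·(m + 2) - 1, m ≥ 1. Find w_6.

7

(-1)^6 = 1; m + 2 at m=6 is 8; so w_6 = 7.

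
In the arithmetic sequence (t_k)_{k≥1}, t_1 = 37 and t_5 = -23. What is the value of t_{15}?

Common difference d = (-23 - 37) / (5 - 1) = -15.
t_k = 37 + (k - 1)·(-15).
t_{15} = 37 + 14·(-15) = -173.

-173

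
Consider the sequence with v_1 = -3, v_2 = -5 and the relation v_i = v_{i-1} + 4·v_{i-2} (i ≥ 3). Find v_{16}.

Iterate the recurrence:
v_3 = -17; v_4 = -37; v_5 = -105; …; v_{13} = -187593; v_{14} = -479965; v_{15} = -1230337; v_{16} = -3150197.

-3150197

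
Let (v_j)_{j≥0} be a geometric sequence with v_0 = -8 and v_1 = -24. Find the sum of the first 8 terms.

-26240

Common ratio r = 3.
v_j = (-8)·3^(j-0).
S = (-8)·(3^8 - 1)/(3 - 1) = (-8)·(6561 - 1)/(2) = -26240.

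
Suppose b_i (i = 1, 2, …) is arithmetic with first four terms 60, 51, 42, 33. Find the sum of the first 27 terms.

Common difference d = -9.
b_i = 60 + (i - 1)·(-9).
b_{27} = -174; S = 27·(60 + (-174))/2 = -1539.

-1539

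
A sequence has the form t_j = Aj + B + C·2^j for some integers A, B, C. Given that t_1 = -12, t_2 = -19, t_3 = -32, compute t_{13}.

Plug in j = 1, 2, 3: A + B + 2C = -12; 2A + B + 4C = -19; 3A + B + 8C = -32.
Subtracting the first from the second: A + 2C = -7.
Subtracting the second from the third: A + 4C = -13.
Solving: C = -3, A = -1, then B = -5.
Therefore t_{13} = -13 + (-5) + (-3)·8192 = -24594.

-24594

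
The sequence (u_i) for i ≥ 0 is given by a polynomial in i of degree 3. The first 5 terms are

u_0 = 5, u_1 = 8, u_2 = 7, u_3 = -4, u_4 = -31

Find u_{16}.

-3787

1st diffs: 3, -1, -11, -27.
2nd diffs: -4, -10, -16.
3rd diffs: -6, -6 (constant).
So u_i = -i^3 + i^2 + 3i + 5.
Evaluating at i = 16 gives u_{16} = -3787.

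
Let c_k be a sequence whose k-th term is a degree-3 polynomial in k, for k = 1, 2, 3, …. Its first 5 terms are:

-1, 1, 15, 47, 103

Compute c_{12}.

1671

1st diffs: 2, 14, 32, 56.
2nd diffs: 12, 18, 24.
3rd diffs: 6, 6 (constant).
Newton forward-difference form: c_k = -1 + 2·C(k-1,1) + 12·C(k-1,2) + 6·C(k-1,3).
At k = 12: k-1 = 11, so c_{12} = -1 + 22 + 660 + 990 = 1671.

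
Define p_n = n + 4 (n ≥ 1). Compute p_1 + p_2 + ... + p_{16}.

200

Over n = 1..16: Σn = 136.
Total = (1)·136 + (4)·16 = 200.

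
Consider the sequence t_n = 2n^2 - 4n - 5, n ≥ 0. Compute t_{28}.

t_{28} = 2·28^2 - 4·28 - 5 = 1451.

1451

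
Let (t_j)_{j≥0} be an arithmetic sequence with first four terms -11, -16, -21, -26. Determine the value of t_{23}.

Common difference d = -5.
t_j = -11 + (j - 0)·(-5).
t_{23} = -11 + 23·(-5) = -126.

-126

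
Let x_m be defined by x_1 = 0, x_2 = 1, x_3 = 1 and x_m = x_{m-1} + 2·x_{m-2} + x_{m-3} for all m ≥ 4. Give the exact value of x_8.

60

Applying the relation repeatedly:
x_4 = 3;  x_5 = 6;  x_6 = 13;  x_7 = 28;  x_8 = 60.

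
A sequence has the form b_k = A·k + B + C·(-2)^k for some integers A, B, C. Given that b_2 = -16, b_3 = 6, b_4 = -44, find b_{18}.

-524328

Write the equations: 2A + B + 4C = -16; 3A + B - 8C = 6; 4A + B + 16C = -44.
Subtracting the first from the second: A - 12C = 22.
Subtracting the second from the third: A + 24C = -50.
Solving: C = -2, A = -2, then B = -4.
Hence b_{18} = -2·18 + (-4) + (-2)·262144 = -524328.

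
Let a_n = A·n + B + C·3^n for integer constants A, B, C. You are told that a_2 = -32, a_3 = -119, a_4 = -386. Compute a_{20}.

At n = 2, 3, 4: 2A + B + 9C = -32; 3A + B + 27C = -119; 4A + B + 81C = -386.
Subtracting the first from the second: A + 18C = -87.
Subtracting the second from the third: A + 54C = -267.
Solving: C = -5, A = 3, then B = 7.
Therefore a_{20} = 60 + 7 + (-5)·3486784401 = -17433921938.

-17433921938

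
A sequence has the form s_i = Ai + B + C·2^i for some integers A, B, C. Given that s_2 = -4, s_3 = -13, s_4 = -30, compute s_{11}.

-4101

Write the equations: 2A + B + 4C = -4; 3A + B + 8C = -13; 4A + B + 16C = -30.
Subtracting the first from the second: A + 4C = -9.
Subtracting the second from the third: A + 8C = -17.
Solving: C = -2, A = -1, then B = 6.
Therefore s_{11} = -11 + 6 + (-2)·2048 = -4101.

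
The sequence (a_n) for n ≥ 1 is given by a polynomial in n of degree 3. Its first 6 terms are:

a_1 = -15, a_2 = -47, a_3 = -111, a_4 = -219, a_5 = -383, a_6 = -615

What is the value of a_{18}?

-13071

1st diffs: -32, -64, -108, -164, -232.
2nd diffs: -32, -44, -56, -68.
3rd diffs: -12, -12, -12 (constant).
Newton forward-difference form: a_n = -15 + (-32)·C(n-1,1) + (-32)·C(n-1,2) + (-12)·C(n-1,3).
At n = 18: n-1 = 17, so a_{18} = -15 - 544 - 4352 - 8160 = -13071.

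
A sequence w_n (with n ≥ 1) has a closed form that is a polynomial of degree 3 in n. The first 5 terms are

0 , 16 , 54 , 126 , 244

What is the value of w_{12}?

1st diffs: 16, 38, 72, 118.
2nd diffs: 22, 34, 46.
3rd diffs: 12, 12 (constant).
Newton forward-difference form: w_n = 16·C(n-1,1) + 22·C(n-1,2) + 12·C(n-1,3).
At n = 12: n-1 = 11, so w_{12} = 176 + 1210 + 1980 = 3366.

3366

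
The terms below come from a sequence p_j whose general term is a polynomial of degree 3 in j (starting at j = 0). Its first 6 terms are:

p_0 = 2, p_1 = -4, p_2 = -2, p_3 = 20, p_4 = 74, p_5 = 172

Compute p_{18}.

1st diffs: -6, 2, 22, 54, 98.
2nd diffs: 8, 20, 32, 44.
3rd diffs: 12, 12, 12 (constant).
Newton forward-difference form: p_j = 2 + (-6)·C(j,1) + 8·C(j,2) + 12·C(j,3).
At j = 18: j = 18, so p_{18} = 2 - 108 + 1224 + 9792 = 10910.

10910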